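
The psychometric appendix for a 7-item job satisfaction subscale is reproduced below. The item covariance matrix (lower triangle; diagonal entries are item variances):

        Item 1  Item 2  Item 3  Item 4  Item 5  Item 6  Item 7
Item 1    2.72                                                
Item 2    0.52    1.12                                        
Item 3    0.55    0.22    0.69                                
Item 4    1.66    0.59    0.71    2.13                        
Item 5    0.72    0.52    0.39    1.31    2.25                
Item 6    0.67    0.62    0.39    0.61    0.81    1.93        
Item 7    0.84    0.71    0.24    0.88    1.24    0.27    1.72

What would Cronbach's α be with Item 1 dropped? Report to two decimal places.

Cronbach's α = 0.79

Remaining items: Item 2, Item 3, Item 4, Item 5, Item 6, Item 7 (k = 6).
sum of item variances = 1.12 + 0.69 + 2.13 + 2.25 + 1.93 + 1.72 = 9.84
σ²_total = 9.84 + 2 × 9.51 = 28.86
α (item deleted) = (6/5)·(1 − 9.84/28.86) = 0.79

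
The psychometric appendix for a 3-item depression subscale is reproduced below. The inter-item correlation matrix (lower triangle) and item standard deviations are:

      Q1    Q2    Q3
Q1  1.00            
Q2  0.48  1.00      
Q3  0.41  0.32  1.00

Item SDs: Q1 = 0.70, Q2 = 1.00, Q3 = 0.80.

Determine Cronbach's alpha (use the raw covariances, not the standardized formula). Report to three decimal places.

α = 0.653

Σσ²ᵢ = 0.70² + 1.00² + 0.80² = 2.1300
Covariances σ_ij = r_ij · s_i · s_j:
  σ(Q1,Q2) = 0.48 × 0.70 × 1.00 = 0.3360
  σ(Q1,Q3) = 0.41 × 0.70 × 0.80 = 0.2296
  σ(Q2,Q3) = 0.32 × 1.00 × 0.80 = 0.2560
σ²_T = Σσ²ᵢ + 2·Σσ_ij = 2.1300 + 2 × 0.8216 = 3.7732
α = (3/2)·(1 − 2.1300/3.7732) = 0.653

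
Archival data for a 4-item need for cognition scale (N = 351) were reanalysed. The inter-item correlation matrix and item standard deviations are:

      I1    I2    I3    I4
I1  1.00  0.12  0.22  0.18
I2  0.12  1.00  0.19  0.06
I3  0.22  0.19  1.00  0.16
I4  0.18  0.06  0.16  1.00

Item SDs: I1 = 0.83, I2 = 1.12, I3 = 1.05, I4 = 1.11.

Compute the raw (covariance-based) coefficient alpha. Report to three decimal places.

Σσ²ᵢ = 0.83² + 1.12² + 1.05² + 1.11² = 4.2779
Covariances σ_ij = r_ij · s_i · s_j:
  σ(I1,I2) = 0.12 × 0.83 × 1.12 = 0.1116
  σ(I1,I3) = 0.22 × 0.83 × 1.05 = 0.1917
  σ(I1,I4) = 0.18 × 0.83 × 1.11 = 0.1658
  σ(I2,I3) = 0.19 × 1.12 × 1.05 = 0.2234
  σ(I2,I4) = 0.06 × 1.12 × 1.11 = 0.0746
  σ(I3,I4) = 0.16 × 1.05 × 1.11 = 0.1865
σ²_T = Σσ²ᵢ + 2·Σσ_ij = 4.2779 + 2 × 0.9536 = 6.1851
α = (4/3)·(1 − 4.2779/6.1851) = 0.411

α = 0.411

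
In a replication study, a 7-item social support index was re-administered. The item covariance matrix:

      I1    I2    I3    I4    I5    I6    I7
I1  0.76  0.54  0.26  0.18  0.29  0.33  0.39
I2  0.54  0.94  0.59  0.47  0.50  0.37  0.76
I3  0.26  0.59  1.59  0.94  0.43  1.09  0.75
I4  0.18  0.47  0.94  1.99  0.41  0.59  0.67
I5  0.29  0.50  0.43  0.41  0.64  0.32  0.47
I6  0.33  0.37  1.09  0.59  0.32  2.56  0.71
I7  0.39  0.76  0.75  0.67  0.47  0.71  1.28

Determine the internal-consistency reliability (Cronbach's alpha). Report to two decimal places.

Cronbach's alpha = 0.81

Σσ²ᵢ = 0.76 + 0.94 + 1.59 + 1.99 + 0.64 + 2.56 + 1.28 = 9.76
Sum of the distinct covariances = 11.06
total variance = 9.76 + 2 × 11.06 = 31.88
α = (k/(k−1))·(1 − Σσ²ᵢ/total variance) = (7/6)·(1 − 9.76/31.88) = 0.81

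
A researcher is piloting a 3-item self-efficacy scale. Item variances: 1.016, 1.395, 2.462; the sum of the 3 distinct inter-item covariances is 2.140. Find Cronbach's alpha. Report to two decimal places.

α = 0.70

ΣVar(i) = 1.016 + 1.395 + 2.462 = 4.873
Sum of distinct covariances = 2.140
total variance = ΣVar(i) + 2·Σcov = 4.873 + 2 × 2.140 = 9.153
α = (3/2)·(1 − 4.873/9.153) = 0.70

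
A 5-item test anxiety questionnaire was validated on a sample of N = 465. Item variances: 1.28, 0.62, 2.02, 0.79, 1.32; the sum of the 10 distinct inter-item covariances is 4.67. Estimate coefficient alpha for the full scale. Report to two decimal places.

Σσᵢ² = 1.28 + 0.62 + 2.02 + 0.79 + 1.32 = 6.03
Sum of distinct covariances = 4.67
σ²_total = Σσᵢ² + 2·Σcov = 6.03 + 2 × 4.67 = 15.37
α = (5/4)·(1 − 6.03/15.37) = 0.76

α = 0.76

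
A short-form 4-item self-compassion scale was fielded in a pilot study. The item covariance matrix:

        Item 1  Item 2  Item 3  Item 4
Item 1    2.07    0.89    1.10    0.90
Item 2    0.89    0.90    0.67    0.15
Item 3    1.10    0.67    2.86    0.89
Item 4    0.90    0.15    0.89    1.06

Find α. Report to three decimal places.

α = 0.762

Σσᵢ² = 2.07 + 0.90 + 2.86 + 1.06 = 6.89
Sum of the distinct covariances = 4.60
total variance = 6.89 + 2 × 4.60 = 16.09
α = (k/(k−1))·(1 − Σσᵢ²/total variance) = (4/3)·(1 − 6.89/16.09) = 0.762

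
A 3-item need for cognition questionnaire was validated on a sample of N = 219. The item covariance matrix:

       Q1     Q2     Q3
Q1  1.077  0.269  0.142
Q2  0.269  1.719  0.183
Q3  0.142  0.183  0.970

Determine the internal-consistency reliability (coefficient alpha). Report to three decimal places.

sum of item variances = 1.077 + 1.719 + 0.970 = 3.766
Σ_{i<j} σ_ij = 0.594
σ²_T = 3.766 + 2 × 0.594 = 4.954
α = (k/(k−1))·(1 − sum of item variances/σ²_T) = (3/2)·(1 − 3.766/4.954) = 0.360

coefficient alpha = 0.360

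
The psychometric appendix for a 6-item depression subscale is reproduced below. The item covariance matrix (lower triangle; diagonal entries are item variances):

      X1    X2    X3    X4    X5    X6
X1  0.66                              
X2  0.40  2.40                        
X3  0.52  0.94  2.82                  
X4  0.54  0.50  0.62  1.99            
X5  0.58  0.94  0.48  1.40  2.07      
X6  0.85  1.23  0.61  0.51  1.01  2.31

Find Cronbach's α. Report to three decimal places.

ΣVar(i) = 0.66 + 2.40 + 2.82 + 1.99 + 2.07 + 2.31 = 12.25
Sum of the distinct covariances = 11.13
σ²_total = 12.25 + 2 × 11.13 = 34.51
α = (k/(k−1))·(1 − ΣVar(i)/σ²_total) = (6/5)·(1 − 12.25/34.51) = 0.774

Cronbach's α = 0.774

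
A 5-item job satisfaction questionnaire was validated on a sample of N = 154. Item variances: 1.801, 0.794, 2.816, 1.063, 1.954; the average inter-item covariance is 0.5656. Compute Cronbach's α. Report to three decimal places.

Σσ²ᵢ = 1.801 + 0.794 + 2.816 + 1.063 + 1.954 = 8.428
Sum of the 10 distinct covariances = 10 × 0.5656 = 5.6560
total variance = Σσ²ᵢ + 2·Σcov = 8.428 + 2 × 5.6560 = 19.7400
α = (5/4)·(1 − 8.428/19.7400) = 0.716

α = 0.716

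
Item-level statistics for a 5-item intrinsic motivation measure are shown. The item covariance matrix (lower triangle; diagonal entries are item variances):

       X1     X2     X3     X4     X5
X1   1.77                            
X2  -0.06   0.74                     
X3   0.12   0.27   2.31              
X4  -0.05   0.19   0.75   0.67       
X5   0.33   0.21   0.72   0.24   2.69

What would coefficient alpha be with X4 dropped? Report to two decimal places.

Remaining items: X1, X2, X3, X5 (k = 4).
sum of item variances = 1.77 + 0.74 + 2.31 + 2.69 = 7.51
σ²_T = 7.51 + 2 × 1.59 = 10.69
α (item deleted) = (4/3)·(1 − 7.51/10.69) = 0.40

coefficient alpha = 0.40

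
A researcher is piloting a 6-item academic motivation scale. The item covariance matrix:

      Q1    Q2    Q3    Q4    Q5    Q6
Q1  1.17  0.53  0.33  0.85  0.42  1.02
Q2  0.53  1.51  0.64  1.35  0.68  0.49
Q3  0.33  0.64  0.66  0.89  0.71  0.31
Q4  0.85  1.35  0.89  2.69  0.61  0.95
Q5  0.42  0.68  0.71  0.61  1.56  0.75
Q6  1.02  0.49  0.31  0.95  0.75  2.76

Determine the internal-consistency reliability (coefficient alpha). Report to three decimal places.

α = 0.805

Σσᵢ² = 1.17 + 1.51 + 0.66 + 2.69 + 1.56 + 2.76 = 10.35
Sum of off-diagonal covariances = 10.53
Var(T) = 10.35 + 2 × 10.53 = 31.41
α = (k/(k−1))·(1 − Σσᵢ²/Var(T)) = (6/5)·(1 − 10.35/31.41) = 0.805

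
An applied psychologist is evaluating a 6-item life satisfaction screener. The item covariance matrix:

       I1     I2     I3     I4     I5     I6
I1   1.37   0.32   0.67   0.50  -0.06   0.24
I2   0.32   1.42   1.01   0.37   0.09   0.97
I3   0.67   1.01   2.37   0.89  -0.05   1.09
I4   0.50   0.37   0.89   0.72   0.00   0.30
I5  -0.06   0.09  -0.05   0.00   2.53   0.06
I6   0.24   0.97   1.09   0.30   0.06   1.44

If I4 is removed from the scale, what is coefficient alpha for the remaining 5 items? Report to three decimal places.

Remaining items: I1, I2, I3, I5, I6 (k = 5).
sum of item variances = 1.37 + 1.42 + 2.37 + 2.53 + 1.44 = 9.13
σ²_T = 9.13 + 2 × 4.34 = 17.81
α (item deleted) = (5/4)·(1 − 9.13/17.81) = 0.609

α = 0.609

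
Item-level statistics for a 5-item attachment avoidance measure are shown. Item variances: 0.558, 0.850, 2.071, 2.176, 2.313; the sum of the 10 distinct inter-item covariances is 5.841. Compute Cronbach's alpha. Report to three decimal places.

Cronbach's alpha = 0.743

ΣVar(i) = 0.558 + 0.850 + 2.071 + 2.176 + 2.313 = 7.968
Sum of distinct covariances = 5.841
σ²_total = ΣVar(i) + 2·Σcov = 7.968 + 2 × 5.841 = 19.650
α = (5/4)·(1 − 7.968/19.650) = 0.743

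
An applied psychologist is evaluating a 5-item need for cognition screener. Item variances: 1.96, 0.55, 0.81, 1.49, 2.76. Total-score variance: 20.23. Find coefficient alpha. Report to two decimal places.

sum of item variances = 1.96 + 0.55 + 0.81 + 1.49 + 2.76 = 7.57
α = (k/(k−1))·(1 − sum of item variances/σ²_total) = (5/4)·(1 − 7.57/20.23) = 0.78

coefficient alpha = 0.78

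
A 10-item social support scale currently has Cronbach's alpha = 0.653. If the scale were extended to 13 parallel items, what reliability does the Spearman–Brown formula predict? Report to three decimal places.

predicted reliability = 0.710

Length factor m = 13/10 = 1.3000
α' = m·α / (1 + (m−1)·α)
   = 13/10 × 0.653 / (1 + (13/10 − 1) × 0.653)
   = 0.8489 / 1.1959 = 0.710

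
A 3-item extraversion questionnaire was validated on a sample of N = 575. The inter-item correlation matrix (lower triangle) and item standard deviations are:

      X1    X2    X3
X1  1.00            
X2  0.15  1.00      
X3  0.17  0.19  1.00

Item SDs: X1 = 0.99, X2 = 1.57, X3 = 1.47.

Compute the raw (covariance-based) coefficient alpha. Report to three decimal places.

α = 0.370

Σσ²ᵢ = 0.99² + 1.57² + 1.47² = 5.6059
Covariances σ_ij = r_ij · s_i · s_j:
  σ(X1,X2) = 0.15 × 0.99 × 1.57 = 0.2331
  σ(X1,X3) = 0.17 × 0.99 × 1.47 = 0.2474
  σ(X2,X3) = 0.19 × 1.57 × 1.47 = 0.4385
σ²_T = Σσ²ᵢ + 2·Σσ_ij = 5.6059 + 2 × 0.9190 = 7.4439
α = (3/2)·(1 − 5.6059/7.4439) = 0.370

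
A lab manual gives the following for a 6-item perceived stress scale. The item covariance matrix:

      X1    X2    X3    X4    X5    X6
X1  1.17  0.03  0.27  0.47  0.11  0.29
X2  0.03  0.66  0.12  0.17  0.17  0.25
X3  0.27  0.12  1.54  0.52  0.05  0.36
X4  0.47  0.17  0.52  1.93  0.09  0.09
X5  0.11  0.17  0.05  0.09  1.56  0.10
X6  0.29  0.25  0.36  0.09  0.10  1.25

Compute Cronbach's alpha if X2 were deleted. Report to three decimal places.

Remaining items: X1, X3, X4, X5, X6 (k = 5).
ΣVar(i) = 1.17 + 1.54 + 1.93 + 1.56 + 1.25 = 7.45
total variance = 7.45 + 2 × 2.35 = 12.15
α (item deleted) = (5/4)·(1 − 7.45/12.15) = 0.484

α = 0.484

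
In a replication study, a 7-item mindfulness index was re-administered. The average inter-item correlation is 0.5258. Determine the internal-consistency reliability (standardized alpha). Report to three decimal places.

Standardized α = k·r̄ / (1 + (k−1)·r̄) = 7 × 0.5258 / (1 + 6 × 0.5258)
  = 3.6806 / 4.1548 = 0.886

α = 0.886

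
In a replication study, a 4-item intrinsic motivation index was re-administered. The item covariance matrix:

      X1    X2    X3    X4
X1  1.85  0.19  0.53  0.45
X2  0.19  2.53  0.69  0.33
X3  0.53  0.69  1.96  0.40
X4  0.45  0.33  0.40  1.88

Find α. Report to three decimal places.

Σσᵢ² = 1.85 + 2.53 + 1.96 + 1.88 = 8.22
Σ_{i<j} σ_ij = 2.59
Var(T) = 8.22 + 2 × 2.59 = 13.40
α = (k/(k−1))·(1 − Σσᵢ²/Var(T)) = (4/3)·(1 − 8.22/13.40) = 0.515

α = 0.515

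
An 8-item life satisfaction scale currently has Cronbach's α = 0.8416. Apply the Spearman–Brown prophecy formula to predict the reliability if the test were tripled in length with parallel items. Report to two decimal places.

Length factor m = 3
α' = m·α / (1 + (m−1)·α)
   = 3 × 0.8416 / (1 + (3 − 1) × 0.8416)
   = 2.5248 / 2.6832 = 0.94

predicted reliability = 0.94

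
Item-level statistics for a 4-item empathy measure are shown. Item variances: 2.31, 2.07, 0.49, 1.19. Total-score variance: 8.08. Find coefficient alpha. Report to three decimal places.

ΣVar(i) = 2.31 + 2.07 + 0.49 + 1.19 = 6.06
α = (k/(k−1))·(1 − ΣVar(i)/σ²_T) = (4/3)·(1 − 6.06/8.08) = 0.333

α = 0.333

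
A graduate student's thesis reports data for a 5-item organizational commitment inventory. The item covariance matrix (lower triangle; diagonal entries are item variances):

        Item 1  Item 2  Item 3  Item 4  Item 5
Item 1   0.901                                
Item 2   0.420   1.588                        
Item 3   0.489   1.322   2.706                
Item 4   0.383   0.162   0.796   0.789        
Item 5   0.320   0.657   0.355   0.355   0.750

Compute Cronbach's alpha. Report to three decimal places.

sum of item variances = 0.901 + 1.588 + 2.706 + 0.789 + 0.750 = 6.734
Sum of the distinct covariances = 5.259
σ²_T = 6.734 + 2 × 5.259 = 17.252
α = (k/(k−1))·(1 − sum of item variances/σ²_T) = (5/4)·(1 − 6.734/17.252) = 0.762

α = 0.762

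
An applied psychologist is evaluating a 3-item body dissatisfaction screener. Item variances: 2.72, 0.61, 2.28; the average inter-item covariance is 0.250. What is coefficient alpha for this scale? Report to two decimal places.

Σσ²ᵢ = 2.72 + 0.61 + 2.28 = 5.61
Sum of the 3 distinct covariances = 3 × 0.250 = 0.750
Var(T) = Σσ²ᵢ + 2·Σcov = 5.61 + 2 × 0.750 = 7.110
α = (3/2)·(1 − 5.61/7.110) = 0.32

coefficient alpha = 0.32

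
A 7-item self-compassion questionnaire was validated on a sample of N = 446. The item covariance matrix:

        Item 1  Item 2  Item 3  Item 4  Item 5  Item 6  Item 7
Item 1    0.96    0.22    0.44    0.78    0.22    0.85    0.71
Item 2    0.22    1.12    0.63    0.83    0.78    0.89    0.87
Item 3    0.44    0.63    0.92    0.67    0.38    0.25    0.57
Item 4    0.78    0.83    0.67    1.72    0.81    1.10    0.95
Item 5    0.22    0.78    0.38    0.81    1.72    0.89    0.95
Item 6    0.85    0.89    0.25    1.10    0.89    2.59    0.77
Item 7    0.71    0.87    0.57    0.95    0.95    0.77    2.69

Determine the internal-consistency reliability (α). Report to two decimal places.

sum of item variances = 0.96 + 1.12 + 0.92 + 1.72 + 1.72 + 2.59 + 2.69 = 11.72
Sum of off-diagonal covariances = 14.56
σ²_total = 11.72 + 2 × 14.56 = 40.84
α = (k/(k−1))·(1 − sum of item variances/σ²_total) = (7/6)·(1 − 11.72/40.84) = 0.83

α = 0.83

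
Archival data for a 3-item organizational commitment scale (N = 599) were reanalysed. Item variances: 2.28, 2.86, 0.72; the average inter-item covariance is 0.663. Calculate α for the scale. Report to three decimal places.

sum of item variances = 2.28 + 2.86 + 0.72 = 5.86
Sum of the 3 distinct covariances = 3 × 0.663 = 1.989
σ²_total = sum of item variances + 2·Σcov = 5.86 + 2 × 1.989 = 9.838
α = (3/2)·(1 − 5.86/9.838) = 0.607

α = 0.607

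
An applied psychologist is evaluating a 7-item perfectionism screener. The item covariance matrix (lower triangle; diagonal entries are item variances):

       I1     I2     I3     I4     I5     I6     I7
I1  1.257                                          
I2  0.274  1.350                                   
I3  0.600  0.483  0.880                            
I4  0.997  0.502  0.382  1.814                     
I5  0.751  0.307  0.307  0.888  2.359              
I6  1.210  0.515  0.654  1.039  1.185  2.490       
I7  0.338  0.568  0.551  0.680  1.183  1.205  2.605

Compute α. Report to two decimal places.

α = 0.81

Σσᵢ² = 1.257 + 1.350 + 0.880 + 1.814 + 2.359 + 2.490 + 2.605 = 12.755
Sum of the distinct covariances = 14.619
σ²_total = 12.755 + 2 × 14.619 = 41.993
α = (k/(k−1))·(1 − Σσᵢ²/σ²_total) = (7/6)·(1 − 12.755/41.993) = 0.81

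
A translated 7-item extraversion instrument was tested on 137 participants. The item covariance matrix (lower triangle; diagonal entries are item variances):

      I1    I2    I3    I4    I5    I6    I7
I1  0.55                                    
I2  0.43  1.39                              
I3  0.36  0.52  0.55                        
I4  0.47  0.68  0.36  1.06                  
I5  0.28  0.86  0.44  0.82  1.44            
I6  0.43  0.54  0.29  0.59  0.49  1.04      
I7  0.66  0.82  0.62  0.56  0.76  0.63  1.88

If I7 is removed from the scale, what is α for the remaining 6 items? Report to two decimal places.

Remaining items: I1, I2, I3, I4, I5, I6 (k = 6).
sum of item variances = 0.55 + 1.39 + 0.55 + 1.06 + 1.44 + 1.04 = 6.03
σ²_total = 6.03 + 2 × 7.56 = 21.15
α (item deleted) = (6/5)·(1 − 6.03/21.15) = 0.86

α = 0.86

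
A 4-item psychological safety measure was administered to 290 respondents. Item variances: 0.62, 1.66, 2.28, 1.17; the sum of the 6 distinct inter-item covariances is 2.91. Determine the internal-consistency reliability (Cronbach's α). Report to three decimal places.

Cronbach's α = 0.672

Σσ²ᵢ = 0.62 + 1.66 + 2.28 + 1.17 = 5.73
Sum of distinct covariances = 2.91
total variance = Σσ²ᵢ + 2·Σcov = 5.73 + 2 × 2.91 = 11.55
α = (4/3)·(1 − 5.73/11.55) = 0.672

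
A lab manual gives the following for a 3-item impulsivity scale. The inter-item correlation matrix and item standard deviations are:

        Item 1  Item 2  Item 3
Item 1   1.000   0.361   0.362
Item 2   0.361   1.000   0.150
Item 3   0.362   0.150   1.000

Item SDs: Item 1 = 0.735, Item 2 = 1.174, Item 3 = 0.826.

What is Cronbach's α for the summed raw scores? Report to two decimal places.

Σσ²ᵢ = 0.735² + 1.174² + 0.826² = 2.6008
Covariances σ_ij = r_ij · s_i · s_j:
  σ(Item 1,Item 2) = 0.361 × 0.735 × 1.174 = 0.3115
  σ(Item 1,Item 3) = 0.362 × 0.735 × 0.826 = 0.2198
  σ(Item 2,Item 3) = 0.150 × 1.174 × 0.826 = 0.1455
σ²_T = Σσ²ᵢ + 2·Σσ_ij = 2.6008 + 2 × 0.6768 = 3.9544
α = (3/2)·(1 − 2.6008/3.9544) = 0.51

α = 0.51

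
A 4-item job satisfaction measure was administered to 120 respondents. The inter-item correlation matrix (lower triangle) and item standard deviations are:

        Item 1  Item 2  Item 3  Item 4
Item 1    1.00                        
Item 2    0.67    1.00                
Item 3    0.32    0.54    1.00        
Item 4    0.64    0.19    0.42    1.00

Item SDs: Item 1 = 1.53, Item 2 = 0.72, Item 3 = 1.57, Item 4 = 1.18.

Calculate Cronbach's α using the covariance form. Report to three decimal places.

Σσ²ᵢ = 1.53² + 0.72² + 1.57² + 1.18² = 6.7166
Covariances σ_ij = r_ij · s_i · s_j:
  σ(Item 1,Item 2) = 0.67 × 1.53 × 0.72 = 0.7381
  σ(Item 1,Item 3) = 0.32 × 1.53 × 1.57 = 0.7687
  σ(Item 1,Item 4) = 0.64 × 1.53 × 1.18 = 1.1555
  σ(Item 2,Item 3) = 0.54 × 0.72 × 1.57 = 0.6104
  σ(Item 2,Item 4) = 0.19 × 0.72 × 1.18 = 0.1614
  σ(Item 3,Item 4) = 0.42 × 1.57 × 1.18 = 0.7781
σ²_T = Σσ²ᵢ + 2·Σσ_ij = 6.7166 + 2 × 4.2122 = 15.1410
α = (4/3)·(1 − 6.7166/15.1410) = 0.742

α = 0.742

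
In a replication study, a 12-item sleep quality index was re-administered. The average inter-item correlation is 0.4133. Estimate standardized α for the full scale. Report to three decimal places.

Standardized α = k·r̄ / (1 + (k−1)·r̄) = 12 × 0.4133 / (1 + 11 × 0.4133)
  = 4.9596 / 5.5463 = 0.894

standardized α = 0.894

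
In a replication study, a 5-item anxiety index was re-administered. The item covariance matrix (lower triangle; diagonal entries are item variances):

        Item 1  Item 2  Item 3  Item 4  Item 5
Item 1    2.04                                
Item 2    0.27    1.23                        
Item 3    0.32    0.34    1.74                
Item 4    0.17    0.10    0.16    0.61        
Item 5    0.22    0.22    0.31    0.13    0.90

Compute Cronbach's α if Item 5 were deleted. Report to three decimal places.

Remaining items: Item 1, Item 2, Item 3, Item 4 (k = 4).
Σσᵢ² = 2.04 + 1.23 + 1.74 + 0.61 = 5.62
σ²_T = 5.62 + 2 × 1.36 = 8.34
α (item deleted) = (4/3)·(1 − 5.62/8.34) = 0.435

Cronbach's α = 0.435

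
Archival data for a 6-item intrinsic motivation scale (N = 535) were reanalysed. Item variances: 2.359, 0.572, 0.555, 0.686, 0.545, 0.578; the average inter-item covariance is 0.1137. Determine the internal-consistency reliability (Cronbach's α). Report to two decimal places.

sum of item variances = 2.359 + 0.572 + 0.555 + 0.686 + 0.545 + 0.578 = 5.295
Sum of the 15 distinct covariances = 15 × 0.1137 = 1.7055
σ²_T = sum of item variances + 2·Σcov = 5.295 + 2 × 1.7055 = 8.7060
α = (6/5)·(1 − 5.295/8.7060) = 0.47

Cronbach's α = 0.47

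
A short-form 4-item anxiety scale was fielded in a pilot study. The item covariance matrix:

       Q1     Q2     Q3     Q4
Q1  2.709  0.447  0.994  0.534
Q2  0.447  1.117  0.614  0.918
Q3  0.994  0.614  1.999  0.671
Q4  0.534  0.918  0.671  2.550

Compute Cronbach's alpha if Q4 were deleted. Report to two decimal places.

Cronbach's alpha = 0.62

Remaining items: Q1, Q2, Q3 (k = 3).
Σσ²ᵢ = 2.709 + 1.117 + 1.999 = 5.825
Var(T) = 5.825 + 2 × 2.055 = 9.935
α (item deleted) = (3/2)·(1 − 5.825/9.935) = 0.62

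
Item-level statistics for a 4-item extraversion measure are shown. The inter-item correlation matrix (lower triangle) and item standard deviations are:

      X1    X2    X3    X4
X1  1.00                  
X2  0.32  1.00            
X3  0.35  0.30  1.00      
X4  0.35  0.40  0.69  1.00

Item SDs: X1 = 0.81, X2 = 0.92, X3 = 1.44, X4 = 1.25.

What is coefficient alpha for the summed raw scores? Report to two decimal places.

Σσ²ᵢ = 0.81² + 0.92² + 1.44² + 1.25² = 5.1386
Covariances σ_ij = r_ij · s_i · s_j:
  σ(X1,X2) = 0.32 × 0.81 × 0.92 = 0.2385
  σ(X1,X3) = 0.35 × 0.81 × 1.44 = 0.4082
  σ(X1,X4) = 0.35 × 0.81 × 1.25 = 0.3544
  σ(X2,X3) = 0.30 × 0.92 × 1.44 = 0.3974
  σ(X2,X4) = 0.40 × 0.92 × 1.25 = 0.4600
  σ(X3,X4) = 0.69 × 1.44 × 1.25 = 1.2420
σ²_T = Σσ²ᵢ + 2·Σσ_ij = 5.1386 + 2 × 3.1005 = 11.3396
α = (4/3)·(1 − 5.1386/11.3396) = 0.73

coefficient alpha = 0.73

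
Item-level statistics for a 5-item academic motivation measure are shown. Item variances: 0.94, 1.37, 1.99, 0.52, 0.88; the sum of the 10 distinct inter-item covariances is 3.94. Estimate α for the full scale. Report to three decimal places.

α = 0.725

Σσᵢ² = 0.94 + 1.37 + 1.99 + 0.52 + 0.88 = 5.70
Sum of distinct covariances = 3.94
total variance = Σσᵢ² + 2·Σcov = 5.70 + 2 × 3.94 = 13.58
α = (5/4)·(1 − 5.70/13.58) = 0.725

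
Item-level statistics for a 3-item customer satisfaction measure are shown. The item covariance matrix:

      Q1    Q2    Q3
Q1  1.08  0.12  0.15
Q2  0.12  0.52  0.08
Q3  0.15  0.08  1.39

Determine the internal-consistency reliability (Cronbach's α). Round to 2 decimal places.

ΣVar(i) = 1.08 + 0.52 + 1.39 = 2.99
Σ_{i<j} σ_ij = 0.35
σ²_T = 2.99 + 2 × 0.35 = 3.69
α = (k/(k−1))·(1 − ΣVar(i)/σ²_T) = (3/2)·(1 − 2.99/3.69) = 0.28

Cronbach's α = 0.28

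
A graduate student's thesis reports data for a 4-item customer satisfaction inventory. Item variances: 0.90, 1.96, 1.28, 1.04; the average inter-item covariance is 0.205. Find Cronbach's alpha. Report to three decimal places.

sum of item variances = 0.90 + 1.96 + 1.28 + 1.04 = 5.18
Sum of the 6 distinct covariances = 6 × 0.205 = 1.230
σ²_total = sum of item variances + 2·Σcov = 5.18 + 2 × 1.230 = 7.640
α = (4/3)·(1 − 5.18/7.640) = 0.429

Cronbach's alpha = 0.429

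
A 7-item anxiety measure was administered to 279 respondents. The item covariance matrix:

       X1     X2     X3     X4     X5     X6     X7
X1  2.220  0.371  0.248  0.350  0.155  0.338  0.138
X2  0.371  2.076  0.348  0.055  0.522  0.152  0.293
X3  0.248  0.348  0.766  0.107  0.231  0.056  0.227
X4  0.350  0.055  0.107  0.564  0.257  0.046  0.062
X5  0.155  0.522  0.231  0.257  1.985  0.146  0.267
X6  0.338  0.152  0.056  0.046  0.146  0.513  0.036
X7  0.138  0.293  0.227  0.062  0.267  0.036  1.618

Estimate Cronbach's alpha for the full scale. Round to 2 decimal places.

Σσ²ᵢ = 2.220 + 2.076 + 0.766 + 0.564 + 1.985 + 0.513 + 1.618 = 9.742
Sum of the distinct covariances = 4.405
σ²_total = 9.742 + 2 × 4.405 = 18.552
α = (k/(k−1))·(1 − Σσ²ᵢ/σ²_total) = (7/6)·(1 − 9.742/18.552) = 0.55

Cronbach's alpha = 0.55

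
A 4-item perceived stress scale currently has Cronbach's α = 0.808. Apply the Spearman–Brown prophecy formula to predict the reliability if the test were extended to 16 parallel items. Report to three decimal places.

predicted reliability = 0.944

Length factor m = 16/4 = 4.0000
α' = m·α / (1 + (m−1)·α)
   = 16/4 × 0.808 / (1 + (16/4 − 1) × 0.808)
   = 3.2320 / 3.4240 = 0.944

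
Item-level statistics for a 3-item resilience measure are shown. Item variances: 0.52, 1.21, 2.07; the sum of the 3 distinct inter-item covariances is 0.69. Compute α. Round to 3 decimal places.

Σσ²ᵢ = 0.52 + 1.21 + 2.07 = 3.80
Sum of distinct covariances = 0.69
total variance = Σσ²ᵢ + 2·Σcov = 3.80 + 2 × 0.69 = 5.18
α = (3/2)·(1 − 3.80/5.18) = 0.400

α = 0.400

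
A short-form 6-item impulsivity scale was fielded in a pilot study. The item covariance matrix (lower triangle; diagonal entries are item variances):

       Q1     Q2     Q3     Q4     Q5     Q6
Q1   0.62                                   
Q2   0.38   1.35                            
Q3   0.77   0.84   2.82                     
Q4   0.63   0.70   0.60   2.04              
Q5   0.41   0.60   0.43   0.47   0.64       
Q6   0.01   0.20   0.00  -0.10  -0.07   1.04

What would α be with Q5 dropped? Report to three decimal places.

α = 0.632

Remaining items: Q1, Q2, Q3, Q4, Q6 (k = 5).
Σσᵢ² = 0.62 + 1.35 + 2.82 + 2.04 + 1.04 = 7.87
Var(T) = 7.87 + 2 × 4.03 = 15.93
α (item deleted) = (5/4)·(1 − 7.87/15.93) = 0.632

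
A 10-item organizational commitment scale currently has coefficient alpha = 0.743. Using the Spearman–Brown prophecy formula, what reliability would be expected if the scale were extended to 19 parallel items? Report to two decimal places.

predicted reliability = 0.85

Length factor m = 19/10 = 1.9000
α' = m·α / (1 + (m−1)·α)
   = 19/10 × 0.743 / (1 + (19/10 − 1) × 0.743)
   = 1.4117 / 1.6687 = 0.85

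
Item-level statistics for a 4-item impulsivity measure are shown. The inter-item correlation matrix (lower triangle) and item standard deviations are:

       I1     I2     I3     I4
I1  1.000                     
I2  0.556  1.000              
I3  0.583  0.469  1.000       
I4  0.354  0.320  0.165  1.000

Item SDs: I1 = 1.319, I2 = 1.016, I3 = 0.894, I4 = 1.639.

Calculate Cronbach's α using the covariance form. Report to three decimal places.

Σσ²ᵢ = 1.319² + 1.016² + 0.894² + 1.639² = 6.2576
Covariances σ_ij = r_ij · s_i · s_j:
  σ(I1,I2) = 0.556 × 1.319 × 1.016 = 0.7451
  σ(I1,I3) = 0.583 × 1.319 × 0.894 = 0.6875
  σ(I1,I4) = 0.354 × 1.319 × 1.639 = 0.7653
  σ(I2,I3) = 0.469 × 1.016 × 0.894 = 0.4260
  σ(I2,I4) = 0.320 × 1.016 × 1.639 = 0.5329
  σ(I3,I4) = 0.165 × 0.894 × 1.639 = 0.2418
σ²_T = Σσ²ᵢ + 2·Σσ_ij = 6.2576 + 2 × 3.3986 = 13.0548
α = (4/3)·(1 − 6.2576/13.0548) = 0.694

α = 0.694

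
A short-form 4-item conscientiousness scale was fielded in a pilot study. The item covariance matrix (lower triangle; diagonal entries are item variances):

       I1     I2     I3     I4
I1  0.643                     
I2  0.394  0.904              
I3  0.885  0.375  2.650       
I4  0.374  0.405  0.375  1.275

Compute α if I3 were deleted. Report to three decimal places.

α = 0.681

Remaining items: I1, I2, I4 (k = 3).
Σσ²ᵢ = 0.643 + 0.904 + 1.275 = 2.822
σ²_total = 2.822 + 2 × 1.173 = 5.168
α (item deleted) = (3/2)·(1 − 2.822/5.168) = 0.681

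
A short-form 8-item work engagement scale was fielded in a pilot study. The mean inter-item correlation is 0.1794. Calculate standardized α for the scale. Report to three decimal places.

α = 0.636

Standardized α = k·r̄ / (1 + (k−1)·r̄) = 8 × 0.1794 / (1 + 7 × 0.1794)
  = 1.4352 / 2.2558 = 0.636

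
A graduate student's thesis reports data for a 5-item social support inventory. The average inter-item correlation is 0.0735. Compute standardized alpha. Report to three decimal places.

Standardized α = k·r̄ / (1 + (k−1)·r̄) = 5 × 0.0735 / (1 + 4 × 0.0735)
  = 0.3675 / 1.2940 = 0.284

α = 0.284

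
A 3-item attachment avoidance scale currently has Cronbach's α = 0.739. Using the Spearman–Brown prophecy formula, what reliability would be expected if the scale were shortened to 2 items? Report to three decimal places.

predicted reliability = 0.654

Length factor m = 2/3 = 0.6667
α' = m·α / (1 − (1−m)·α)
   = 2/3 × 0.739 / (1 − (1 − 2/3) × 0.739)
   = 0.4927 / 0.7537 = 0.654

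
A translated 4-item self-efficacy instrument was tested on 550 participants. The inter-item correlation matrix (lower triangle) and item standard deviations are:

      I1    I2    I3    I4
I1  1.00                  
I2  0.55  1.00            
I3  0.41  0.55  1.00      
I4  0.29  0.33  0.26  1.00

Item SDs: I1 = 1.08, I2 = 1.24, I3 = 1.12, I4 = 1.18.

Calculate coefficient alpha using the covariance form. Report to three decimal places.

Σσ²ᵢ = 1.08² + 1.24² + 1.12² + 1.18² = 5.3508
Covariances σ_ij = r_ij · s_i · s_j:
  σ(I1,I2) = 0.55 × 1.08 × 1.24 = 0.7366
  σ(I1,I3) = 0.41 × 1.08 × 1.12 = 0.4959
  σ(I1,I4) = 0.29 × 1.08 × 1.18 = 0.3696
  σ(I2,I3) = 0.55 × 1.24 × 1.12 = 0.7638
  σ(I2,I4) = 0.33 × 1.24 × 1.18 = 0.4829
  σ(I3,I4) = 0.26 × 1.12 × 1.18 = 0.3436
σ²_T = Σσ²ᵢ + 2·Σσ_ij = 5.3508 + 2 × 3.1924 = 11.7356
α = (4/3)·(1 − 5.3508/11.7356) = 0.725

α = 0.725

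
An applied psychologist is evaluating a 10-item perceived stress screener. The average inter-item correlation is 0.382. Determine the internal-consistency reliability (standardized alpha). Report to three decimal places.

Standardized α = k·r̄ / (1 + (k−1)·r̄) = 10 × 0.382 / (1 + 9 × 0.382)
  = 3.8200 / 4.4380 = 0.861

α = 0.861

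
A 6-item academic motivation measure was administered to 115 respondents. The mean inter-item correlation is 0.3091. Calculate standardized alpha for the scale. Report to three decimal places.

Standardized α = k·r̄ / (1 + (k−1)·r̄) = 6 × 0.3091 / (1 + 5 × 0.3091)
  = 1.8546 / 2.5455 = 0.729

standardized alpha = 0.729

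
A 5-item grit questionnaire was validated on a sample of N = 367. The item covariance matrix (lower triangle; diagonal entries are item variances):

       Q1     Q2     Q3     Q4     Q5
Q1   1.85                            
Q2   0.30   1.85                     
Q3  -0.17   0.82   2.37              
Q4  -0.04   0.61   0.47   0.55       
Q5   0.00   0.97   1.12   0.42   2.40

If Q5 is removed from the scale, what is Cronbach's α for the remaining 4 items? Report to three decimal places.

Remaining items: Q1, Q2, Q3, Q4 (k = 4).
Σσᵢ² = 1.85 + 1.85 + 2.37 + 0.55 = 6.62
total variance = 6.62 + 2 × 1.99 = 10.60
α (item deleted) = (4/3)·(1 − 6.62/10.60) = 0.501

α = 0.501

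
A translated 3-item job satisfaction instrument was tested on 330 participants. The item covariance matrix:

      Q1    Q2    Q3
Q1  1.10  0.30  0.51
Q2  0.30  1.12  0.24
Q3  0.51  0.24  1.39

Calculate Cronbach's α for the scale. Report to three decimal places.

Cronbach's α = 0.552

sum of item variances = 1.10 + 1.12 + 1.39 = 3.61
Sum of off-diagonal covariances = 1.05
Var(T) = 3.61 + 2 × 1.05 = 5.71
α = (k/(k−1))·(1 − sum of item variances/Var(T)) = (3/2)·(1 − 3.61/5.71) = 0.552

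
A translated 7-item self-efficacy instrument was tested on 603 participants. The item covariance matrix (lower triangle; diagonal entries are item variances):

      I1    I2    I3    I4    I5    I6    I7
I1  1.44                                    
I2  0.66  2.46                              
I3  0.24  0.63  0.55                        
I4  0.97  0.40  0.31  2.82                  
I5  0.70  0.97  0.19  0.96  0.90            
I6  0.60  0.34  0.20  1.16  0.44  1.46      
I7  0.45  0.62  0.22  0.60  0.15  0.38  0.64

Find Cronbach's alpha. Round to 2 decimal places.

Cronbach's alpha = 0.80

ΣVar(i) = 1.44 + 2.46 + 0.55 + 2.82 + 0.90 + 1.46 + 0.64 = 10.27
Σ_{i<j} σ_ij = 11.19
total variance = 10.27 + 2 × 11.19 = 32.65
α = (k/(k−1))·(1 − ΣVar(i)/total variance) = (7/6)·(1 − 10.27/32.65) = 0.80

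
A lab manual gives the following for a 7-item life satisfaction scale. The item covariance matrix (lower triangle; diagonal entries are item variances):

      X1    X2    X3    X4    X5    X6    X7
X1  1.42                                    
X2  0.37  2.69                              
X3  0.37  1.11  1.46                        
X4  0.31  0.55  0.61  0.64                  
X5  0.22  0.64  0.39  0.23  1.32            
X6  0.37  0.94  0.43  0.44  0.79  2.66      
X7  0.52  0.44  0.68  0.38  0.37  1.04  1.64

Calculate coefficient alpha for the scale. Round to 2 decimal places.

coefficient alpha = 0.76

Σσ²ᵢ = 1.42 + 2.69 + 1.46 + 0.64 + 1.32 + 2.66 + 1.64 = 11.83
Sum of off-diagonal covariances = 11.20
total variance = 11.83 + 2 × 11.20 = 34.23
α = (k/(k−1))·(1 − Σσ²ᵢ/total variance) = (7/6)·(1 − 11.83/34.23) = 0.76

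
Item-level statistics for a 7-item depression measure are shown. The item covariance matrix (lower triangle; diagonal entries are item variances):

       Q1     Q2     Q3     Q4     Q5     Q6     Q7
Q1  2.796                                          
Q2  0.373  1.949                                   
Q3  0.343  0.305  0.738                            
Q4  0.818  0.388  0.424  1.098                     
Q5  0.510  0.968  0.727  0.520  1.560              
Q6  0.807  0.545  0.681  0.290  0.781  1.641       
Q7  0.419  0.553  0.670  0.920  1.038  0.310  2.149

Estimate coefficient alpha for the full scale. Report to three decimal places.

α = 0.788

Σσᵢ² = 2.796 + 1.949 + 0.738 + 1.098 + 1.560 + 1.641 + 2.149 = 11.931
Sum of off-diagonal covariances = 12.390
total variance = 11.931 + 2 × 12.390 = 36.711
α = (k/(k−1))·(1 − Σσᵢ²/total variance) = (7/6)·(1 − 11.931/36.711) = 0.788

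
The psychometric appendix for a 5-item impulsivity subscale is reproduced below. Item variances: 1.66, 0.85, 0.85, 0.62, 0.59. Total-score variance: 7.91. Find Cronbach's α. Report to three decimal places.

Σσᵢ² = 1.66 + 0.85 + 0.85 + 0.62 + 0.59 = 4.57
α = (k/(k−1))·(1 − Σσᵢ²/Var(T)) = (5/4)·(1 − 4.57/7.91) = 0.528

Cronbach's α = 0.528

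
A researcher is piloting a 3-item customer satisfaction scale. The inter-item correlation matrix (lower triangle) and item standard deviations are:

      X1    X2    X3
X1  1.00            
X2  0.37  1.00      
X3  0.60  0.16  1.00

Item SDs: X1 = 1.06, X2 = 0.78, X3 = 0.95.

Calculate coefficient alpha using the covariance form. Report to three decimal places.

α = 0.658

Σσ²ᵢ = 1.06² + 0.78² + 0.95² = 2.6345
Covariances σ_ij = r_ij · s_i · s_j:
  σ(X1,X2) = 0.37 × 1.06 × 0.78 = 0.3059
  σ(X1,X3) = 0.60 × 1.06 × 0.95 = 0.6042
  σ(X2,X3) = 0.16 × 0.78 × 0.95 = 0.1186
σ²_T = Σσ²ᵢ + 2·Σσ_ij = 2.6345 + 2 × 1.0287 = 4.6919
α = (3/2)·(1 − 2.6345/4.6919) = 0.658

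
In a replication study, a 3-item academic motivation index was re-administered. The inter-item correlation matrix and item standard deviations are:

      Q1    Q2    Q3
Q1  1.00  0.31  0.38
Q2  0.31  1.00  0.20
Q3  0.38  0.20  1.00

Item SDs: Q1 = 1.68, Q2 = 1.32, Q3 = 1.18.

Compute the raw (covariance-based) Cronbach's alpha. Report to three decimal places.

Σσ²ᵢ = 1.68² + 1.32² + 1.18² = 5.9572
Covariances σ_ij = r_ij · s_i · s_j:
  σ(Q1,Q2) = 0.31 × 1.68 × 1.32 = 0.6875
  σ(Q1,Q3) = 0.38 × 1.68 × 1.18 = 0.7533
  σ(Q2,Q3) = 0.20 × 1.32 × 1.18 = 0.3115
σ²_T = Σσ²ᵢ + 2·Σσ_ij = 5.9572 + 2 × 1.7523 = 9.4618
α = (3/2)·(1 − 5.9572/9.4618) = 0.556

Cronbach's alpha = 0.556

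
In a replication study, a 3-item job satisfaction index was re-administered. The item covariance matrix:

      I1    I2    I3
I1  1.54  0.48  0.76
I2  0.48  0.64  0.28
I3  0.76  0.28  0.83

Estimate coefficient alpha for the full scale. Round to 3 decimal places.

α = 0.754

sum of item variances = 1.54 + 0.64 + 0.83 = 3.01
Sum of the distinct covariances = 1.52
total variance = 3.01 + 2 × 1.52 = 6.05
α = (k/(k−1))·(1 − sum of item variances/total variance) = (3/2)·(1 − 3.01/6.05) = 0.754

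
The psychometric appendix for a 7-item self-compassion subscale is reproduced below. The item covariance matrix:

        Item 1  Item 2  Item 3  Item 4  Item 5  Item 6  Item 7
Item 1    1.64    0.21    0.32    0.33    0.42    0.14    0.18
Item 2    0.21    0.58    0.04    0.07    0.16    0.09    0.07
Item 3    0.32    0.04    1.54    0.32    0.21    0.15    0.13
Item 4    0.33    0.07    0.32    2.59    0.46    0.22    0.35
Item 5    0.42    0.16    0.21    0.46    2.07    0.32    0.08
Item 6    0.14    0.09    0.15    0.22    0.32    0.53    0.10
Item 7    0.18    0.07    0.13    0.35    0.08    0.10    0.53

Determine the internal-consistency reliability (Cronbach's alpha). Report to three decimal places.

Cronbach's alpha = 0.560

ΣVar(i) = 1.64 + 0.58 + 1.54 + 2.59 + 2.07 + 0.53 + 0.53 = 9.48
Sum of the distinct covariances = 4.37
σ²_T = 9.48 + 2 × 4.37 = 18.22
α = (k/(k−1))·(1 − ΣVar(i)/σ²_T) = (7/6)·(1 − 9.48/18.22) = 0.560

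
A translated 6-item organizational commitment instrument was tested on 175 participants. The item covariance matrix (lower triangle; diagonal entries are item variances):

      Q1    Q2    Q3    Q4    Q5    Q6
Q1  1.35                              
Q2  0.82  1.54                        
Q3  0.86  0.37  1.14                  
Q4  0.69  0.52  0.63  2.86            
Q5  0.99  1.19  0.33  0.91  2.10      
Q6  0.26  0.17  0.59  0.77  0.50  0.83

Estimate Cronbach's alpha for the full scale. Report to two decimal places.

Cronbach's alpha = 0.79

sum of item variances = 1.35 + 1.54 + 1.14 + 2.86 + 2.10 + 0.83 = 9.82
Sum of off-diagonal covariances = 9.60
σ²_T = 9.82 + 2 × 9.60 = 29.02
α = (k/(k−1))·(1 − sum of item variances/σ²_T) = (6/5)·(1 − 9.82/29.02) = 0.79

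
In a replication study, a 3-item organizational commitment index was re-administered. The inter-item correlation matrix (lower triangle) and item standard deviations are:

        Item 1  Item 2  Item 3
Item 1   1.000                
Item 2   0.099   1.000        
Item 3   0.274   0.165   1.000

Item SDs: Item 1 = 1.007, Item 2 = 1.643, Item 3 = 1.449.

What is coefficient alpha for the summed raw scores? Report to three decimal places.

Σσ²ᵢ = 1.007² + 1.643² + 1.449² = 5.8131
Covariances σ_ij = r_ij · s_i · s_j:
  σ(Item 1,Item 2) = 0.099 × 1.007 × 1.643 = 0.1638
  σ(Item 1,Item 3) = 0.274 × 1.007 × 1.449 = 0.3998
  σ(Item 2,Item 3) = 0.165 × 1.643 × 1.449 = 0.3928
σ²_T = Σσ²ᵢ + 2·Σσ_ij = 5.8131 + 2 × 0.9564 = 7.7259
α = (3/2)·(1 − 5.8131/7.7259) = 0.371

α = 0.371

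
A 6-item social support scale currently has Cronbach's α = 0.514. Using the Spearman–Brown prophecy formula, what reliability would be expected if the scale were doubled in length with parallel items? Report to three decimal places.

Length factor m = 2
α' = m·α / (1 + (m−1)·α)
   = 2 × 0.514 / (1 + (2 − 1) × 0.514)
   = 1.0280 / 1.5140 = 0.679

predicted reliability = 0.679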